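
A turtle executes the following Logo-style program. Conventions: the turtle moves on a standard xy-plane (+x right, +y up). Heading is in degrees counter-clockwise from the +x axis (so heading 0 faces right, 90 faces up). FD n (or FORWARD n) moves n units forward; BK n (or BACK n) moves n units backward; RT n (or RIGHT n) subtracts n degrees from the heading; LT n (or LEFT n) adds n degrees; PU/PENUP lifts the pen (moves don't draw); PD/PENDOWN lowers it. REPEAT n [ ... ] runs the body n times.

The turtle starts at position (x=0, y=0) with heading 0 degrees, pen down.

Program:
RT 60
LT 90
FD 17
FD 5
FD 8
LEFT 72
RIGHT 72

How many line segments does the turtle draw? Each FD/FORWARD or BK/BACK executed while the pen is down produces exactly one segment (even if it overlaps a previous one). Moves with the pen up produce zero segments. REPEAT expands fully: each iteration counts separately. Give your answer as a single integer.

Executing turtle program step by step:
Start: pos=(0,0), heading=0, pen down
RT 60: heading 0 -> 300
LT 90: heading 300 -> 30
FD 17: (0,0) -> (14.722,8.5) [heading=30, draw]
FD 5: (14.722,8.5) -> (19.053,11) [heading=30, draw]
FD 8: (19.053,11) -> (25.981,15) [heading=30, draw]
LT 72: heading 30 -> 102
RT 72: heading 102 -> 30
Final: pos=(25.981,15), heading=30, 3 segment(s) drawn
Segments drawn: 3

Answer: 3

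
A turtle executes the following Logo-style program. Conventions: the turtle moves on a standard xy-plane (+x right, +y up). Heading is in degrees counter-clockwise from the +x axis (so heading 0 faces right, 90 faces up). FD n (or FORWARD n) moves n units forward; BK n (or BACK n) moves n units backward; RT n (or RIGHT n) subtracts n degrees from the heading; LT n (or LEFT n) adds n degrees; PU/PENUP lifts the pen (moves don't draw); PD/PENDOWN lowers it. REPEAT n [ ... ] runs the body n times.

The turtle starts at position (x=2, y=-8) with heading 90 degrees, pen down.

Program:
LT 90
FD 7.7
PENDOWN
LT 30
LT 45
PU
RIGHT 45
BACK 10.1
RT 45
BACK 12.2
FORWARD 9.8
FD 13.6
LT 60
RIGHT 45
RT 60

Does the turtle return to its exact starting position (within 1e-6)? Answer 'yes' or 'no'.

Answer: no

Derivation:
Executing turtle program step by step:
Start: pos=(2,-8), heading=90, pen down
LT 90: heading 90 -> 180
FD 7.7: (2,-8) -> (-5.7,-8) [heading=180, draw]
PD: pen down
LT 30: heading 180 -> 210
LT 45: heading 210 -> 255
PU: pen up
RT 45: heading 255 -> 210
BK 10.1: (-5.7,-8) -> (3.047,-2.95) [heading=210, move]
RT 45: heading 210 -> 165
BK 12.2: (3.047,-2.95) -> (14.831,-6.108) [heading=165, move]
FD 9.8: (14.831,-6.108) -> (5.365,-3.571) [heading=165, move]
FD 13.6: (5.365,-3.571) -> (-7.772,-0.051) [heading=165, move]
LT 60: heading 165 -> 225
RT 45: heading 225 -> 180
RT 60: heading 180 -> 120
Final: pos=(-7.772,-0.051), heading=120, 1 segment(s) drawn

Start position: (2, -8)
Final position: (-7.772, -0.051)
Distance = 12.596; >= 1e-6 -> NOT closed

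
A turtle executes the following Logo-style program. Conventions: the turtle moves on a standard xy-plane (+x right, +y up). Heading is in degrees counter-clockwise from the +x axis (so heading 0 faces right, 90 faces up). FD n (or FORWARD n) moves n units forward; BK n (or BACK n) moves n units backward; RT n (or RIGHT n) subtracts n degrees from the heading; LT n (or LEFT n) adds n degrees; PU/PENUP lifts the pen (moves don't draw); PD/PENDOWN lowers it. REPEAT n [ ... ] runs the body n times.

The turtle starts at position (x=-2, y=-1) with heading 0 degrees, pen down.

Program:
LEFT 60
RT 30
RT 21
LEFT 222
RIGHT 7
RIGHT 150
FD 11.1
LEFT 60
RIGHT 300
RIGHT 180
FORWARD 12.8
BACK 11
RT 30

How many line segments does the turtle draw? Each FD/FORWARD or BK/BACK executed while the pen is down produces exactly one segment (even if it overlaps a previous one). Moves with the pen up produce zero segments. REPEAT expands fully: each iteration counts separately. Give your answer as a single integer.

Executing turtle program step by step:
Start: pos=(-2,-1), heading=0, pen down
LT 60: heading 0 -> 60
RT 30: heading 60 -> 30
RT 21: heading 30 -> 9
LT 222: heading 9 -> 231
RT 7: heading 231 -> 224
RT 150: heading 224 -> 74
FD 11.1: (-2,-1) -> (1.06,9.67) [heading=74, draw]
LT 60: heading 74 -> 134
RT 300: heading 134 -> 194
RT 180: heading 194 -> 14
FD 12.8: (1.06,9.67) -> (13.479,12.767) [heading=14, draw]
BK 11: (13.479,12.767) -> (2.806,10.105) [heading=14, draw]
RT 30: heading 14 -> 344
Final: pos=(2.806,10.105), heading=344, 3 segment(s) drawn
Segments drawn: 3

Answer: 3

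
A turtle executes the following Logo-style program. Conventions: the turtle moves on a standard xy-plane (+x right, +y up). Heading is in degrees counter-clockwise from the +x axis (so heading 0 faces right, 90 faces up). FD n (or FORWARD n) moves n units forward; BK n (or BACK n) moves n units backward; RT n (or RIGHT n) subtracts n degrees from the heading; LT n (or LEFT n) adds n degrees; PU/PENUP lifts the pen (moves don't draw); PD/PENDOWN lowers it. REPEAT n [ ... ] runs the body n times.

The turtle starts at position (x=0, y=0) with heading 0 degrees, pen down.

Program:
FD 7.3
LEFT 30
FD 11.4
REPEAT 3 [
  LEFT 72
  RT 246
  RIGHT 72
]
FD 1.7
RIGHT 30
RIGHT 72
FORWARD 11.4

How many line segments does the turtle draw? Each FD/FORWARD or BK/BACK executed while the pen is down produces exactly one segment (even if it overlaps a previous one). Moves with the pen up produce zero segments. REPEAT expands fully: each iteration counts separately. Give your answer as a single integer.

Executing turtle program step by step:
Start: pos=(0,0), heading=0, pen down
FD 7.3: (0,0) -> (7.3,0) [heading=0, draw]
LT 30: heading 0 -> 30
FD 11.4: (7.3,0) -> (17.173,5.7) [heading=30, draw]
REPEAT 3 [
  -- iteration 1/3 --
  LT 72: heading 30 -> 102
  RT 246: heading 102 -> 216
  RT 72: heading 216 -> 144
  -- iteration 2/3 --
  LT 72: heading 144 -> 216
  RT 246: heading 216 -> 330
  RT 72: heading 330 -> 258
  -- iteration 3/3 --
  LT 72: heading 258 -> 330
  RT 246: heading 330 -> 84
  RT 72: heading 84 -> 12
]
FD 1.7: (17.173,5.7) -> (18.836,6.053) [heading=12, draw]
RT 30: heading 12 -> 342
RT 72: heading 342 -> 270
FD 11.4: (18.836,6.053) -> (18.836,-5.347) [heading=270, draw]
Final: pos=(18.836,-5.347), heading=270, 4 segment(s) drawn
Segments drawn: 4

Answer: 4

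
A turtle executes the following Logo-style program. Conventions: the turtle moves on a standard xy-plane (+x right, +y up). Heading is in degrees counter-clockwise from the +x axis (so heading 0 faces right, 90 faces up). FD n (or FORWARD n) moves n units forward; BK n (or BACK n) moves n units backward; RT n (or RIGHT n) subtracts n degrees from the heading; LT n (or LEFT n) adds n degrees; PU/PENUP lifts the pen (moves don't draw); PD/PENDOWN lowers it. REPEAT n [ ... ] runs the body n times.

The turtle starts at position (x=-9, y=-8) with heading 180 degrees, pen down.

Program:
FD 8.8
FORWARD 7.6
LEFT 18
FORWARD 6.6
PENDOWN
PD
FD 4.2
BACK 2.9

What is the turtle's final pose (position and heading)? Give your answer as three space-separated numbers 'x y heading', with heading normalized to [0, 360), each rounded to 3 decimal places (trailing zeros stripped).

Answer: -32.913 -10.441 198

Derivation:
Executing turtle program step by step:
Start: pos=(-9,-8), heading=180, pen down
FD 8.8: (-9,-8) -> (-17.8,-8) [heading=180, draw]
FD 7.6: (-17.8,-8) -> (-25.4,-8) [heading=180, draw]
LT 18: heading 180 -> 198
FD 6.6: (-25.4,-8) -> (-31.677,-10.04) [heading=198, draw]
PD: pen down
PD: pen down
FD 4.2: (-31.677,-10.04) -> (-35.671,-11.337) [heading=198, draw]
BK 2.9: (-35.671,-11.337) -> (-32.913,-10.441) [heading=198, draw]
Final: pos=(-32.913,-10.441), heading=198, 5 segment(s) drawn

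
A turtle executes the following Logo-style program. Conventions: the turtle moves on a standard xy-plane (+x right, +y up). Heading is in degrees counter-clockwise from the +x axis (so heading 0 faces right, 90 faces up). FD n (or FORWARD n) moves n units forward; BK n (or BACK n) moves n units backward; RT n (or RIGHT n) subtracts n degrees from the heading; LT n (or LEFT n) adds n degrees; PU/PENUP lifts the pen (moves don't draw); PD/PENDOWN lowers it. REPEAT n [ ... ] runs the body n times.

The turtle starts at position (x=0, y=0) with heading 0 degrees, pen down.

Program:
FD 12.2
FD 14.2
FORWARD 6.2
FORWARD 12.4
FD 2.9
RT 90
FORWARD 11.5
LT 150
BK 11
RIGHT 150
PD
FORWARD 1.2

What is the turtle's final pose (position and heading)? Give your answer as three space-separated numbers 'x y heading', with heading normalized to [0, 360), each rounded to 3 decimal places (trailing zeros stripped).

Executing turtle program step by step:
Start: pos=(0,0), heading=0, pen down
FD 12.2: (0,0) -> (12.2,0) [heading=0, draw]
FD 14.2: (12.2,0) -> (26.4,0) [heading=0, draw]
FD 6.2: (26.4,0) -> (32.6,0) [heading=0, draw]
FD 12.4: (32.6,0) -> (45,0) [heading=0, draw]
FD 2.9: (45,0) -> (47.9,0) [heading=0, draw]
RT 90: heading 0 -> 270
FD 11.5: (47.9,0) -> (47.9,-11.5) [heading=270, draw]
LT 150: heading 270 -> 60
BK 11: (47.9,-11.5) -> (42.4,-21.026) [heading=60, draw]
RT 150: heading 60 -> 270
PD: pen down
FD 1.2: (42.4,-21.026) -> (42.4,-22.226) [heading=270, draw]
Final: pos=(42.4,-22.226), heading=270, 8 segment(s) drawn

Answer: 42.4 -22.226 270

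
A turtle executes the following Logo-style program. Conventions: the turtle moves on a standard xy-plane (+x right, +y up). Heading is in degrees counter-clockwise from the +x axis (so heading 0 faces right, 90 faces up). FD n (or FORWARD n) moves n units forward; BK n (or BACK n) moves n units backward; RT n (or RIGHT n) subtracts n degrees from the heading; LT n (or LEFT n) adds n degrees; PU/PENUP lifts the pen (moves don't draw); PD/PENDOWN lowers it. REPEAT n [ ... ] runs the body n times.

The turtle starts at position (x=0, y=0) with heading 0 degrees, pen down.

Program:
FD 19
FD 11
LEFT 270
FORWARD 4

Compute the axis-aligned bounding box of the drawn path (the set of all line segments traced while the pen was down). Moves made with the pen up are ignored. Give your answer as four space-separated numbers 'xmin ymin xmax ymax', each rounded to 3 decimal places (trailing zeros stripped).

Executing turtle program step by step:
Start: pos=(0,0), heading=0, pen down
FD 19: (0,0) -> (19,0) [heading=0, draw]
FD 11: (19,0) -> (30,0) [heading=0, draw]
LT 270: heading 0 -> 270
FD 4: (30,0) -> (30,-4) [heading=270, draw]
Final: pos=(30,-4), heading=270, 3 segment(s) drawn

Segment endpoints: x in {0, 19, 30}, y in {-4, 0}
xmin=0, ymin=-4, xmax=30, ymax=0

Answer: 0 -4 30 0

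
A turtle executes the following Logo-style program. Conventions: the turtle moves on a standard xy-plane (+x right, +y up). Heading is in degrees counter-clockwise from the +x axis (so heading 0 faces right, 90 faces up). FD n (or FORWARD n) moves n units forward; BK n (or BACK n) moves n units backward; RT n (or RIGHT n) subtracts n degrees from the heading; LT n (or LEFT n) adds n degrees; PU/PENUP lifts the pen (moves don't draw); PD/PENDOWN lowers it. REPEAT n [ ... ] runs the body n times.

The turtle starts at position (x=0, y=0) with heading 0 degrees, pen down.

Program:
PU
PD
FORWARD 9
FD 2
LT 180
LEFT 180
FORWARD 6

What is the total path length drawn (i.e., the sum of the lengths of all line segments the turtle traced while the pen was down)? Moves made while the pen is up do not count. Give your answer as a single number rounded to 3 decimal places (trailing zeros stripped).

Executing turtle program step by step:
Start: pos=(0,0), heading=0, pen down
PU: pen up
PD: pen down
FD 9: (0,0) -> (9,0) [heading=0, draw]
FD 2: (9,0) -> (11,0) [heading=0, draw]
LT 180: heading 0 -> 180
LT 180: heading 180 -> 0
FD 6: (11,0) -> (17,0) [heading=0, draw]
Final: pos=(17,0), heading=0, 3 segment(s) drawn

Segment lengths:
  seg 1: (0,0) -> (9,0), length = 9
  seg 2: (9,0) -> (11,0), length = 2
  seg 3: (11,0) -> (17,0), length = 6
Total = 17

Answer: 17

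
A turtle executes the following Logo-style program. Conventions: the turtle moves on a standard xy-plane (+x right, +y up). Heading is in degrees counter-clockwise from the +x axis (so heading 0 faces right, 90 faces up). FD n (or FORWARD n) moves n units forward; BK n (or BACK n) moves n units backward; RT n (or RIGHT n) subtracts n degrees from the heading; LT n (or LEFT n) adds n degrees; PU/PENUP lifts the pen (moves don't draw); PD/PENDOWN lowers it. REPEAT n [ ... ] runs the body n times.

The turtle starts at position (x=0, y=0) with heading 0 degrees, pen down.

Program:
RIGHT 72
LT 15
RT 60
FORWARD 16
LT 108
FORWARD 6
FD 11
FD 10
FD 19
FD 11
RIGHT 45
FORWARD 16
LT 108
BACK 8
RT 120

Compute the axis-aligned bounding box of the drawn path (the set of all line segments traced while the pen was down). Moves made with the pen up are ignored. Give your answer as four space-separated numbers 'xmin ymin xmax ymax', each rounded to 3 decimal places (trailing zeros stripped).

Executing turtle program step by step:
Start: pos=(0,0), heading=0, pen down
RT 72: heading 0 -> 288
LT 15: heading 288 -> 303
RT 60: heading 303 -> 243
FD 16: (0,0) -> (-7.264,-14.256) [heading=243, draw]
LT 108: heading 243 -> 351
FD 6: (-7.264,-14.256) -> (-1.338,-15.195) [heading=351, draw]
FD 11: (-1.338,-15.195) -> (9.527,-16.915) [heading=351, draw]
FD 10: (9.527,-16.915) -> (19.404,-18.48) [heading=351, draw]
FD 19: (19.404,-18.48) -> (38.17,-21.452) [heading=351, draw]
FD 11: (38.17,-21.452) -> (49.034,-23.173) [heading=351, draw]
RT 45: heading 351 -> 306
FD 16: (49.034,-23.173) -> (58.439,-36.117) [heading=306, draw]
LT 108: heading 306 -> 54
BK 8: (58.439,-36.117) -> (53.737,-42.589) [heading=54, draw]
RT 120: heading 54 -> 294
Final: pos=(53.737,-42.589), heading=294, 8 segment(s) drawn

Segment endpoints: x in {-7.264, -1.338, 0, 9.527, 19.404, 38.17, 49.034, 53.737, 58.439}, y in {-42.589, -36.117, -23.173, -21.452, -18.48, -16.915, -15.195, -14.256, 0}
xmin=-7.264, ymin=-42.589, xmax=58.439, ymax=0

Answer: -7.264 -42.589 58.439 0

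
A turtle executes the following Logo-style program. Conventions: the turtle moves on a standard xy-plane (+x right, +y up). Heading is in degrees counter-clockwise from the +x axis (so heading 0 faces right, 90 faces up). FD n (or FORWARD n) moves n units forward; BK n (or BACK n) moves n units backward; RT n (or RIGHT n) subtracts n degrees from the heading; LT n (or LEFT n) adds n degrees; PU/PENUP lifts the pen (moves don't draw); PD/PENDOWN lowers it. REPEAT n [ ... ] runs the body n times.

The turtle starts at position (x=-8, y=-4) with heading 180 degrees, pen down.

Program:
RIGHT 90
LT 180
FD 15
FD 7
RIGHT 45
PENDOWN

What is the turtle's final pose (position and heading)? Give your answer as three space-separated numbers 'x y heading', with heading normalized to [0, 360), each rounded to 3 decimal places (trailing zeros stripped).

Answer: -8 -26 225

Derivation:
Executing turtle program step by step:
Start: pos=(-8,-4), heading=180, pen down
RT 90: heading 180 -> 90
LT 180: heading 90 -> 270
FD 15: (-8,-4) -> (-8,-19) [heading=270, draw]
FD 7: (-8,-19) -> (-8,-26) [heading=270, draw]
RT 45: heading 270 -> 225
PD: pen down
Final: pos=(-8,-26), heading=225, 2 segment(s) drawn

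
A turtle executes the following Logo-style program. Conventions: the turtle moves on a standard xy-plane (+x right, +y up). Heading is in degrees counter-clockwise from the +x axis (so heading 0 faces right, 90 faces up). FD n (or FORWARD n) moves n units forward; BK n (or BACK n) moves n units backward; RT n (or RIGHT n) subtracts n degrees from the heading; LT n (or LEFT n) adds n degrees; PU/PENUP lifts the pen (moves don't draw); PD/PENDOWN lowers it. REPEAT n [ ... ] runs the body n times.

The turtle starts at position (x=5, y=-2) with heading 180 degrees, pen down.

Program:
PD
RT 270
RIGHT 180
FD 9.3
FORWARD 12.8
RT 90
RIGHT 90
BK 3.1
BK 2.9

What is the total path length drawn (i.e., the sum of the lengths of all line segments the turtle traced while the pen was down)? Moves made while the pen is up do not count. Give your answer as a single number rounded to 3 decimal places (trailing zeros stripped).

Answer: 28.1

Derivation:
Executing turtle program step by step:
Start: pos=(5,-2), heading=180, pen down
PD: pen down
RT 270: heading 180 -> 270
RT 180: heading 270 -> 90
FD 9.3: (5,-2) -> (5,7.3) [heading=90, draw]
FD 12.8: (5,7.3) -> (5,20.1) [heading=90, draw]
RT 90: heading 90 -> 0
RT 90: heading 0 -> 270
BK 3.1: (5,20.1) -> (5,23.2) [heading=270, draw]
BK 2.9: (5,23.2) -> (5,26.1) [heading=270, draw]
Final: pos=(5,26.1), heading=270, 4 segment(s) drawn

Segment lengths:
  seg 1: (5,-2) -> (5,7.3), length = 9.3
  seg 2: (5,7.3) -> (5,20.1), length = 12.8
  seg 3: (5,20.1) -> (5,23.2), length = 3.1
  seg 4: (5,23.2) -> (5,26.1), length = 2.9
Total = 28.1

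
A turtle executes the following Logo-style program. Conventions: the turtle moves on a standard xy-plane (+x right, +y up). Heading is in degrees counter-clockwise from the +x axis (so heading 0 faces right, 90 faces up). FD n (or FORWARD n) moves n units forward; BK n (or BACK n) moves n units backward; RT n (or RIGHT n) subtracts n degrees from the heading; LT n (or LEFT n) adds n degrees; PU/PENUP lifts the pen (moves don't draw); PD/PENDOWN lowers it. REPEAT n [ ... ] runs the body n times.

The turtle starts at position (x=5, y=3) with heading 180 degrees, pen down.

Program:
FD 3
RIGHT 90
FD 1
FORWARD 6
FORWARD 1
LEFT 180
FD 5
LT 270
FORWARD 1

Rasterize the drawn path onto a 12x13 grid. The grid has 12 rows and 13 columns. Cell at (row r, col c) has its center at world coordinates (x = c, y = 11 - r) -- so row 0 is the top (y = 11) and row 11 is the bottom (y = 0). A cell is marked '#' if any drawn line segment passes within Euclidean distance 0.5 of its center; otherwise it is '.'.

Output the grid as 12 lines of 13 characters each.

Answer: ..#..........
..#..........
..#..........
..#..........
..#..........
.##..........
..#..........
..#..........
..####.......
.............
.............
.............

Derivation:
Segment 0: (5,3) -> (2,3)
Segment 1: (2,3) -> (2,4)
Segment 2: (2,4) -> (2,10)
Segment 3: (2,10) -> (2,11)
Segment 4: (2,11) -> (2,6)
Segment 5: (2,6) -> (1,6)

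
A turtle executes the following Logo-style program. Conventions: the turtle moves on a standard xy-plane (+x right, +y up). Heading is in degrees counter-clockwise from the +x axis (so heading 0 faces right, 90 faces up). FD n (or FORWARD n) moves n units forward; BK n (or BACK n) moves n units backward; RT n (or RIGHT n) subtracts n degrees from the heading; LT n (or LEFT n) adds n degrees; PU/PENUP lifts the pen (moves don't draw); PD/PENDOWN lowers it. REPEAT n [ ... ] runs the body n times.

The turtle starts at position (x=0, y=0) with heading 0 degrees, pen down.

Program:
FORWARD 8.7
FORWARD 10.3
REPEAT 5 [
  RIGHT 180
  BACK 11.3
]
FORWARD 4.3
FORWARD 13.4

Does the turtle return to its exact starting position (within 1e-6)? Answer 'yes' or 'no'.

Answer: no

Derivation:
Executing turtle program step by step:
Start: pos=(0,0), heading=0, pen down
FD 8.7: (0,0) -> (8.7,0) [heading=0, draw]
FD 10.3: (8.7,0) -> (19,0) [heading=0, draw]
REPEAT 5 [
  -- iteration 1/5 --
  RT 180: heading 0 -> 180
  BK 11.3: (19,0) -> (30.3,0) [heading=180, draw]
  -- iteration 2/5 --
  RT 180: heading 180 -> 0
  BK 11.3: (30.3,0) -> (19,0) [heading=0, draw]
  -- iteration 3/5 --
  RT 180: heading 0 -> 180
  BK 11.3: (19,0) -> (30.3,0) [heading=180, draw]
  -- iteration 4/5 --
  RT 180: heading 180 -> 0
  BK 11.3: (30.3,0) -> (19,0) [heading=0, draw]
  -- iteration 5/5 --
  RT 180: heading 0 -> 180
  BK 11.3: (19,0) -> (30.3,0) [heading=180, draw]
]
FD 4.3: (30.3,0) -> (26,0) [heading=180, draw]
FD 13.4: (26,0) -> (12.6,0) [heading=180, draw]
Final: pos=(12.6,0), heading=180, 9 segment(s) drawn

Start position: (0, 0)
Final position: (12.6, 0)
Distance = 12.6; >= 1e-6 -> NOT closed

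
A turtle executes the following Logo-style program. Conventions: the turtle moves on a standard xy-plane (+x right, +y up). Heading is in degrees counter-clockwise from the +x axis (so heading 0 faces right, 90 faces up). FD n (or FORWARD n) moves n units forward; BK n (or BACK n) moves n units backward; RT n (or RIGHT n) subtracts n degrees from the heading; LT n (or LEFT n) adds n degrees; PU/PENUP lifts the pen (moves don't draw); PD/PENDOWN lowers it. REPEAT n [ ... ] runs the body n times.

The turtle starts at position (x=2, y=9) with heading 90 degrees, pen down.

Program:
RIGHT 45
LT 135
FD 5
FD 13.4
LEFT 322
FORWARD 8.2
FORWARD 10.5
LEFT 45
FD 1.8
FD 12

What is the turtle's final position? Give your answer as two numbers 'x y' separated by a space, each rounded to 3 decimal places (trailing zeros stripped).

Executing turtle program step by step:
Start: pos=(2,9), heading=90, pen down
RT 45: heading 90 -> 45
LT 135: heading 45 -> 180
FD 5: (2,9) -> (-3,9) [heading=180, draw]
FD 13.4: (-3,9) -> (-16.4,9) [heading=180, draw]
LT 322: heading 180 -> 142
FD 8.2: (-16.4,9) -> (-22.862,14.048) [heading=142, draw]
FD 10.5: (-22.862,14.048) -> (-31.136,20.513) [heading=142, draw]
LT 45: heading 142 -> 187
FD 1.8: (-31.136,20.513) -> (-32.922,20.294) [heading=187, draw]
FD 12: (-32.922,20.294) -> (-44.833,18.831) [heading=187, draw]
Final: pos=(-44.833,18.831), heading=187, 6 segment(s) drawn

Answer: -44.833 18.831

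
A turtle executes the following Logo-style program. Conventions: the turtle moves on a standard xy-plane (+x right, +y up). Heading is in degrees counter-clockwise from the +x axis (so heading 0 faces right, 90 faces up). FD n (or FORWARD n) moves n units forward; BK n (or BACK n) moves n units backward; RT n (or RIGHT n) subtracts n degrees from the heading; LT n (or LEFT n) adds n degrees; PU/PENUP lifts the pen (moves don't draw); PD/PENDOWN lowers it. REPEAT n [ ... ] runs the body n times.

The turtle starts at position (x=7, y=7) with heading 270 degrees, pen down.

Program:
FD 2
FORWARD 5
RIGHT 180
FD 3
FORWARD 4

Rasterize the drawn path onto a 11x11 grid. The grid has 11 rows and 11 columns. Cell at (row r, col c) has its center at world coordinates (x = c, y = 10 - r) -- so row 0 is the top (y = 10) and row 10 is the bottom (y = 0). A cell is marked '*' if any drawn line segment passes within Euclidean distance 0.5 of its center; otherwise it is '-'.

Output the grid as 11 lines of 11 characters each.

Answer: -----------
-----------
-----------
-------*---
-------*---
-------*---
-------*---
-------*---
-------*---
-------*---
-------*---

Derivation:
Segment 0: (7,7) -> (7,5)
Segment 1: (7,5) -> (7,0)
Segment 2: (7,0) -> (7,3)
Segment 3: (7,3) -> (7,7)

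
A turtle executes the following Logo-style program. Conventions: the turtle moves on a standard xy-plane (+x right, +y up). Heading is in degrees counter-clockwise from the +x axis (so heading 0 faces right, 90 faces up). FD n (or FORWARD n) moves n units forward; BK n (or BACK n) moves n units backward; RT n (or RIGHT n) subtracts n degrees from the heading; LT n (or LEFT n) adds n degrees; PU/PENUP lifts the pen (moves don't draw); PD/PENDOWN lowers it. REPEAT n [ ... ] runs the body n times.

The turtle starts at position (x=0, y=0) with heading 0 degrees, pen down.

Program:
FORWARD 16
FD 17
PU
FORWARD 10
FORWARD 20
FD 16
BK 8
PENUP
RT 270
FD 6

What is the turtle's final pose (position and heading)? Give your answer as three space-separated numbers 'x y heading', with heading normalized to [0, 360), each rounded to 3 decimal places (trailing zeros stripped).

Executing turtle program step by step:
Start: pos=(0,0), heading=0, pen down
FD 16: (0,0) -> (16,0) [heading=0, draw]
FD 17: (16,0) -> (33,0) [heading=0, draw]
PU: pen up
FD 10: (33,0) -> (43,0) [heading=0, move]
FD 20: (43,0) -> (63,0) [heading=0, move]
FD 16: (63,0) -> (79,0) [heading=0, move]
BK 8: (79,0) -> (71,0) [heading=0, move]
PU: pen up
RT 270: heading 0 -> 90
FD 6: (71,0) -> (71,6) [heading=90, move]
Final: pos=(71,6), heading=90, 2 segment(s) drawn

Answer: 71 6 90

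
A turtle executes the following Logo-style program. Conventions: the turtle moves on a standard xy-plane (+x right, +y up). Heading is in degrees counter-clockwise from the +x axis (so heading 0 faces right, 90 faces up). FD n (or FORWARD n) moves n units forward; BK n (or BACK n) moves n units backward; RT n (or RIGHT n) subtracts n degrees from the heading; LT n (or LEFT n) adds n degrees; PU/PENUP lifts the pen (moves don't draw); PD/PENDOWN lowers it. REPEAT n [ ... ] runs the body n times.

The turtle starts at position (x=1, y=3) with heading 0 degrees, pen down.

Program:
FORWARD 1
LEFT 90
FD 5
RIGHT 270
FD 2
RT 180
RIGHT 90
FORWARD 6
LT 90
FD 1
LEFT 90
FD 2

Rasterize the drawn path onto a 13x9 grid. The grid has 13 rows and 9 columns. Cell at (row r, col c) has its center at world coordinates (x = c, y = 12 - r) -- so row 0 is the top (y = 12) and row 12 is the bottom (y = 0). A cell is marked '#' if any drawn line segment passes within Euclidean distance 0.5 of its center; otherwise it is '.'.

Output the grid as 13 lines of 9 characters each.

Segment 0: (1,3) -> (2,3)
Segment 1: (2,3) -> (2,8)
Segment 2: (2,8) -> (0,8)
Segment 3: (0,8) -> (0,2)
Segment 4: (0,2) -> (1,2)
Segment 5: (1,2) -> (1,4)

Answer: .........
.........
.........
.........
###......
#.#......
#.#......
#.#......
###......
###......
##.......
.........
.........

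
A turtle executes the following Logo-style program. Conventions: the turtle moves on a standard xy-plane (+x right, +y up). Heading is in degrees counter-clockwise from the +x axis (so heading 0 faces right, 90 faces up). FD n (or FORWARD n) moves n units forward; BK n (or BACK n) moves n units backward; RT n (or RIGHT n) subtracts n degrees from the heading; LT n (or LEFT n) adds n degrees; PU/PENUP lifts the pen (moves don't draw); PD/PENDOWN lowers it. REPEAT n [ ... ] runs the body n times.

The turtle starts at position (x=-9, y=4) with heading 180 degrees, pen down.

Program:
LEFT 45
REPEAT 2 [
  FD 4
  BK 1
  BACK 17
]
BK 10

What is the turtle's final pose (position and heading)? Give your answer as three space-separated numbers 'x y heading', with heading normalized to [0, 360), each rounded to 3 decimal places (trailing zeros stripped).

Answer: 17.87 30.87 225

Derivation:
Executing turtle program step by step:
Start: pos=(-9,4), heading=180, pen down
LT 45: heading 180 -> 225
REPEAT 2 [
  -- iteration 1/2 --
  FD 4: (-9,4) -> (-11.828,1.172) [heading=225, draw]
  BK 1: (-11.828,1.172) -> (-11.121,1.879) [heading=225, draw]
  BK 17: (-11.121,1.879) -> (0.899,13.899) [heading=225, draw]
  -- iteration 2/2 --
  FD 4: (0.899,13.899) -> (-1.929,11.071) [heading=225, draw]
  BK 1: (-1.929,11.071) -> (-1.222,11.778) [heading=225, draw]
  BK 17: (-1.222,11.778) -> (10.799,23.799) [heading=225, draw]
]
BK 10: (10.799,23.799) -> (17.87,30.87) [heading=225, draw]
Final: pos=(17.87,30.87), heading=225, 7 segment(s) drawn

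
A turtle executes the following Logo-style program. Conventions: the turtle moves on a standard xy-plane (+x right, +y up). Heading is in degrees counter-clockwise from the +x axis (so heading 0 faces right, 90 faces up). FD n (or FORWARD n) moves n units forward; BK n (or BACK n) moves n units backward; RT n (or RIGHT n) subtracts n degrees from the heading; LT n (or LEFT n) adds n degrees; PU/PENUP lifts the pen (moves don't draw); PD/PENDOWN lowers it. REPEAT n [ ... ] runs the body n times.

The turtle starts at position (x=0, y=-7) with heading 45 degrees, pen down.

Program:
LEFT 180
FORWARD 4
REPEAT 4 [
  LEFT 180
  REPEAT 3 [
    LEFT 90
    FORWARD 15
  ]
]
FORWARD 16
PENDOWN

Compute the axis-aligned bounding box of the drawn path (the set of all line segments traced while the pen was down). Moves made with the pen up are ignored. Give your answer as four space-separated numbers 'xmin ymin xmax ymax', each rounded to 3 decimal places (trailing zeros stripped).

Answer: -24.042 -41.648 18.385 0.778

Derivation:
Executing turtle program step by step:
Start: pos=(0,-7), heading=45, pen down
LT 180: heading 45 -> 225
FD 4: (0,-7) -> (-2.828,-9.828) [heading=225, draw]
REPEAT 4 [
  -- iteration 1/4 --
  LT 180: heading 225 -> 45
  REPEAT 3 [
    -- iteration 1/3 --
    LT 90: heading 45 -> 135
    FD 15: (-2.828,-9.828) -> (-13.435,0.778) [heading=135, draw]
    -- iteration 2/3 --
    LT 90: heading 135 -> 225
    FD 15: (-13.435,0.778) -> (-24.042,-9.828) [heading=225, draw]
    -- iteration 3/3 --
    LT 90: heading 225 -> 315
    FD 15: (-24.042,-9.828) -> (-13.435,-20.435) [heading=315, draw]
  ]
  -- iteration 2/4 --
  LT 180: heading 315 -> 135
  REPEAT 3 [
    -- iteration 1/3 --
    LT 90: heading 135 -> 225
    FD 15: (-13.435,-20.435) -> (-24.042,-31.042) [heading=225, draw]
    -- iteration 2/3 --
    LT 90: heading 225 -> 315
    FD 15: (-24.042,-31.042) -> (-13.435,-41.648) [heading=315, draw]
    -- iteration 3/3 --
    LT 90: heading 315 -> 45
    FD 15: (-13.435,-41.648) -> (-2.828,-31.042) [heading=45, draw]
  ]
  -- iteration 3/4 --
  LT 180: heading 45 -> 225
  REPEAT 3 [
    -- iteration 1/3 --
    LT 90: heading 225 -> 315
    FD 15: (-2.828,-31.042) -> (7.778,-41.648) [heading=315, draw]
    -- iteration 2/3 --
    LT 90: heading 315 -> 45
    FD 15: (7.778,-41.648) -> (18.385,-31.042) [heading=45, draw]
    -- iteration 3/3 --
    LT 90: heading 45 -> 135
    FD 15: (18.385,-31.042) -> (7.778,-20.435) [heading=135, draw]
  ]
  -- iteration 4/4 --
  LT 180: heading 135 -> 315
  REPEAT 3 [
    -- iteration 1/3 --
    LT 90: heading 315 -> 45
    FD 15: (7.778,-20.435) -> (18.385,-9.828) [heading=45, draw]
    -- iteration 2/3 --
    LT 90: heading 45 -> 135
    FD 15: (18.385,-9.828) -> (7.778,0.778) [heading=135, draw]
    -- iteration 3/3 --
    LT 90: heading 135 -> 225
    FD 15: (7.778,0.778) -> (-2.828,-9.828) [heading=225, draw]
  ]
]
FD 16: (-2.828,-9.828) -> (-14.142,-21.142) [heading=225, draw]
PD: pen down
Final: pos=(-14.142,-21.142), heading=225, 14 segment(s) drawn

Segment endpoints: x in {-24.042, -24.042, -14.142, -13.435, -13.435, -13.435, -2.828, -2.828, -2.828, 0, 7.778, 7.778, 7.778, 18.385, 18.385}, y in {-41.648, -41.648, -31.042, -31.042, -31.042, -21.142, -20.435, -20.435, -9.828, -9.828, -9.828, -9.828, -7, 0.778, 0.778}
xmin=-24.042, ymin=-41.648, xmax=18.385, ymax=0.778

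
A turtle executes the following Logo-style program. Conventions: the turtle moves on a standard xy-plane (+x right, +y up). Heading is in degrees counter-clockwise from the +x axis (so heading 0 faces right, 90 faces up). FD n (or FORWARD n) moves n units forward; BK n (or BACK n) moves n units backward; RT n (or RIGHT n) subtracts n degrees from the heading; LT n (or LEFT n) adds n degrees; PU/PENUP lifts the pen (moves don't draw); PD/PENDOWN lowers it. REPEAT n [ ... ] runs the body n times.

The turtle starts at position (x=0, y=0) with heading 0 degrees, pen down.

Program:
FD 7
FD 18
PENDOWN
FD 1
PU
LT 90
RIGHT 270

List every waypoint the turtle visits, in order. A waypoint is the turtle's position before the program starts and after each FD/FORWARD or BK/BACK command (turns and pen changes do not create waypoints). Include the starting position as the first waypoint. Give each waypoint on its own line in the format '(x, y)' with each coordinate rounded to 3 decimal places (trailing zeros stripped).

Answer: (0, 0)
(7, 0)
(25, 0)
(26, 0)

Derivation:
Executing turtle program step by step:
Start: pos=(0,0), heading=0, pen down
FD 7: (0,0) -> (7,0) [heading=0, draw]
FD 18: (7,0) -> (25,0) [heading=0, draw]
PD: pen down
FD 1: (25,0) -> (26,0) [heading=0, draw]
PU: pen up
LT 90: heading 0 -> 90
RT 270: heading 90 -> 180
Final: pos=(26,0), heading=180, 3 segment(s) drawn
Waypoints (4 total):
(0, 0)
(7, 0)
(25, 0)
(26, 0)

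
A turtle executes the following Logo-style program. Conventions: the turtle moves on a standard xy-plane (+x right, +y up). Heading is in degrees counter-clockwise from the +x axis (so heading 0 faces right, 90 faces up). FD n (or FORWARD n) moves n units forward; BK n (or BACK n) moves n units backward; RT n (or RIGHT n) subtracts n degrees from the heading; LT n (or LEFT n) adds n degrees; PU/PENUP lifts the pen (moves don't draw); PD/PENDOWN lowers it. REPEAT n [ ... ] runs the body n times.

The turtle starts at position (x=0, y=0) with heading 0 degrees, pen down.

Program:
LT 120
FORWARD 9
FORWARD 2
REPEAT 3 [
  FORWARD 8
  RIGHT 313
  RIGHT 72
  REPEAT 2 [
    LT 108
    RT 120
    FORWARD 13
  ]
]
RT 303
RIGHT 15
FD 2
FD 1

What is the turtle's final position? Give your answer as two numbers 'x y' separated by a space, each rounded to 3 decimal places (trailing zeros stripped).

Answer: 56.207 55.86

Derivation:
Executing turtle program step by step:
Start: pos=(0,0), heading=0, pen down
LT 120: heading 0 -> 120
FD 9: (0,0) -> (-4.5,7.794) [heading=120, draw]
FD 2: (-4.5,7.794) -> (-5.5,9.526) [heading=120, draw]
REPEAT 3 [
  -- iteration 1/3 --
  FD 8: (-5.5,9.526) -> (-9.5,16.454) [heading=120, draw]
  RT 313: heading 120 -> 167
  RT 72: heading 167 -> 95
  REPEAT 2 [
    -- iteration 1/2 --
    LT 108: heading 95 -> 203
    RT 120: heading 203 -> 83
    FD 13: (-9.5,16.454) -> (-7.916,29.358) [heading=83, draw]
    -- iteration 2/2 --
    LT 108: heading 83 -> 191
    RT 120: heading 191 -> 71
    FD 13: (-7.916,29.358) -> (-3.683,41.649) [heading=71, draw]
  ]
  -- iteration 2/3 --
  FD 8: (-3.683,41.649) -> (-1.079,49.213) [heading=71, draw]
  RT 313: heading 71 -> 118
  RT 72: heading 118 -> 46
  REPEAT 2 [
    -- iteration 1/2 --
    LT 108: heading 46 -> 154
    RT 120: heading 154 -> 34
    FD 13: (-1.079,49.213) -> (9.699,56.483) [heading=34, draw]
    -- iteration 2/2 --
    LT 108: heading 34 -> 142
    RT 120: heading 142 -> 22
    FD 13: (9.699,56.483) -> (21.752,61.353) [heading=22, draw]
  ]
  -- iteration 3/3 --
  FD 8: (21.752,61.353) -> (29.17,64.35) [heading=22, draw]
  RT 313: heading 22 -> 69
  RT 72: heading 69 -> 357
  REPEAT 2 [
    -- iteration 1/2 --
    LT 108: heading 357 -> 105
    RT 120: heading 105 -> 345
    FD 13: (29.17,64.35) -> (41.727,60.985) [heading=345, draw]
    -- iteration 2/2 --
    LT 108: heading 345 -> 93
    RT 120: heading 93 -> 333
    FD 13: (41.727,60.985) -> (53.31,55.083) [heading=333, draw]
  ]
]
RT 303: heading 333 -> 30
RT 15: heading 30 -> 15
FD 2: (53.31,55.083) -> (55.242,55.601) [heading=15, draw]
FD 1: (55.242,55.601) -> (56.207,55.86) [heading=15, draw]
Final: pos=(56.207,55.86), heading=15, 13 segment(s) drawn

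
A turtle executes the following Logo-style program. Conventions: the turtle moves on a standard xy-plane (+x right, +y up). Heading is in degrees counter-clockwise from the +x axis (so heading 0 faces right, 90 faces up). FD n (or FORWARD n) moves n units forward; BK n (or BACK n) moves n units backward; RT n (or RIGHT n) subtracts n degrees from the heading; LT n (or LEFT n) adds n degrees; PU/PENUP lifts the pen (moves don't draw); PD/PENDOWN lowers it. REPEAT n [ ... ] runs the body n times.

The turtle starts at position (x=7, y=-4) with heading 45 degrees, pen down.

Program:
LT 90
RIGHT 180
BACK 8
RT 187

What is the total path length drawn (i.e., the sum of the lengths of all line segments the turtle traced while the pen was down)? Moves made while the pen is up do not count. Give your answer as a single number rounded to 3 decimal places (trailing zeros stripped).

Answer: 8

Derivation:
Executing turtle program step by step:
Start: pos=(7,-4), heading=45, pen down
LT 90: heading 45 -> 135
RT 180: heading 135 -> 315
BK 8: (7,-4) -> (1.343,1.657) [heading=315, draw]
RT 187: heading 315 -> 128
Final: pos=(1.343,1.657), heading=128, 1 segment(s) drawn

Segment lengths:
  seg 1: (7,-4) -> (1.343,1.657), length = 8
Total = 8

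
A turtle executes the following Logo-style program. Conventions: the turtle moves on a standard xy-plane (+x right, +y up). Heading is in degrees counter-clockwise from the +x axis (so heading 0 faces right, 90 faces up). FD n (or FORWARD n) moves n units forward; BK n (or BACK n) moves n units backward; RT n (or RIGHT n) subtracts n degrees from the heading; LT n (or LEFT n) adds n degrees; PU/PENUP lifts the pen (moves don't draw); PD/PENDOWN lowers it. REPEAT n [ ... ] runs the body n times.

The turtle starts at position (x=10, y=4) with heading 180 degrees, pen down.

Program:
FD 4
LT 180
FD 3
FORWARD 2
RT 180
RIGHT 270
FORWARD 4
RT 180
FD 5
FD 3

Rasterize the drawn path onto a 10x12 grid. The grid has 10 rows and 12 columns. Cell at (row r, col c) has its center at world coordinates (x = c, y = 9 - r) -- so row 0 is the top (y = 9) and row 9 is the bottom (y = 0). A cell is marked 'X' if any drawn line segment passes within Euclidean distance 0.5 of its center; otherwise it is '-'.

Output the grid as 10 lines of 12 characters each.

Answer: ------------
-----------X
-----------X
-----------X
-----------X
------XXXXXX
-----------X
-----------X
-----------X
-----------X

Derivation:
Segment 0: (10,4) -> (6,4)
Segment 1: (6,4) -> (9,4)
Segment 2: (9,4) -> (11,4)
Segment 3: (11,4) -> (11,-0)
Segment 4: (11,-0) -> (11,5)
Segment 5: (11,5) -> (11,8)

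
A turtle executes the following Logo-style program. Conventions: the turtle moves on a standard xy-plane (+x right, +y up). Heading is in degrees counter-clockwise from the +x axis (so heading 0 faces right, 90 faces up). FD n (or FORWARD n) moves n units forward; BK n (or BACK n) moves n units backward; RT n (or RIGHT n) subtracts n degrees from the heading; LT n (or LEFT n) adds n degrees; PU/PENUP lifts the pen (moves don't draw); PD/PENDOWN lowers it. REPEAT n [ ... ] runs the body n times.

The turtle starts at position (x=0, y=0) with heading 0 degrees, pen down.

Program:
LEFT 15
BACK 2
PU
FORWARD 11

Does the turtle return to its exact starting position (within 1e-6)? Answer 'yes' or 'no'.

Executing turtle program step by step:
Start: pos=(0,0), heading=0, pen down
LT 15: heading 0 -> 15
BK 2: (0,0) -> (-1.932,-0.518) [heading=15, draw]
PU: pen up
FD 11: (-1.932,-0.518) -> (8.693,2.329) [heading=15, move]
Final: pos=(8.693,2.329), heading=15, 1 segment(s) drawn

Start position: (0, 0)
Final position: (8.693, 2.329)
Distance = 9; >= 1e-6 -> NOT closed

Answer: no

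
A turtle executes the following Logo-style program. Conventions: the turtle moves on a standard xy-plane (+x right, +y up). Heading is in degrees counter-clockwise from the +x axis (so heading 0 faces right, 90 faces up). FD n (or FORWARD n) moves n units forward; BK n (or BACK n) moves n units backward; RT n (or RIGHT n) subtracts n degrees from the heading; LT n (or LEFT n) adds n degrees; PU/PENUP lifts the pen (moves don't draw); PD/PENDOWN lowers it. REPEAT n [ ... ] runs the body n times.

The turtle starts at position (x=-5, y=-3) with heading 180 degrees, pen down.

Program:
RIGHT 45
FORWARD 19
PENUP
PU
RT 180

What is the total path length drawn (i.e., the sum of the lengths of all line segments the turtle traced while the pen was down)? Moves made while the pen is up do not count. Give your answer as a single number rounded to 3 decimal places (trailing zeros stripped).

Executing turtle program step by step:
Start: pos=(-5,-3), heading=180, pen down
RT 45: heading 180 -> 135
FD 19: (-5,-3) -> (-18.435,10.435) [heading=135, draw]
PU: pen up
PU: pen up
RT 180: heading 135 -> 315
Final: pos=(-18.435,10.435), heading=315, 1 segment(s) drawn

Segment lengths:
  seg 1: (-5,-3) -> (-18.435,10.435), length = 19
Total = 19

Answer: 19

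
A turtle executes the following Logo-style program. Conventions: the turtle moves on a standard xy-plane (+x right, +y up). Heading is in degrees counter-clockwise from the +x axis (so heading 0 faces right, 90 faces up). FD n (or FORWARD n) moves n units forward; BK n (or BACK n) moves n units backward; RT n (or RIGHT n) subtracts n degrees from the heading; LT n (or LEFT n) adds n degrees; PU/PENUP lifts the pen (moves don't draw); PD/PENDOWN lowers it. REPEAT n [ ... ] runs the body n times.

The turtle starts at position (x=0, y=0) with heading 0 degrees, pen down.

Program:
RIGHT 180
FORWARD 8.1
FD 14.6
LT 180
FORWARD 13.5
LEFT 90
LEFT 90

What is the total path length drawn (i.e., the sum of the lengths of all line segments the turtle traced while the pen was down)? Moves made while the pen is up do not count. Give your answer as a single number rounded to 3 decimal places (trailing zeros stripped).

Executing turtle program step by step:
Start: pos=(0,0), heading=0, pen down
RT 180: heading 0 -> 180
FD 8.1: (0,0) -> (-8.1,0) [heading=180, draw]
FD 14.6: (-8.1,0) -> (-22.7,0) [heading=180, draw]
LT 180: heading 180 -> 0
FD 13.5: (-22.7,0) -> (-9.2,0) [heading=0, draw]
LT 90: heading 0 -> 90
LT 90: heading 90 -> 180
Final: pos=(-9.2,0), heading=180, 3 segment(s) drawn

Segment lengths:
  seg 1: (0,0) -> (-8.1,0), length = 8.1
  seg 2: (-8.1,0) -> (-22.7,0), length = 14.6
  seg 3: (-22.7,0) -> (-9.2,0), length = 13.5
Total = 36.2

Answer: 36.2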